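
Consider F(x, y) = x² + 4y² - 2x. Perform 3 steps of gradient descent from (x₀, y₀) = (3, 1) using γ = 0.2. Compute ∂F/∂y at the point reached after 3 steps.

∇F = (2x - 2, 8y)
(x₁, y₁) = (3, 1) − 0.2·(4, 8) = (2.2, -0.6)
(x₂, y₂) = (2.2, -0.6) − 0.2·(2.4, -4.8) = (1.72, 0.36)
(x₃, y₃) = (1.72, 0.36) − 0.2·(1.44, 2.88) = (1.432, -0.216)
∂F/∂y at (1.432, -0.216) = -1.728

-1.728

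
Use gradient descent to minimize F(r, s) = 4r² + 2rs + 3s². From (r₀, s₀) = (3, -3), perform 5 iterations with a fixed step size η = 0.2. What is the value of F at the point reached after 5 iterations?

∇F = (8r + 2s, 2r + 6s)
Step 1: at (3, -3), ∇F = (18, -12) → (3, -3) − 0.2·(18, -12) = (-0.6, -0.6)
Step 2: at (-0.6, -0.6), ∇F = (-6, -4.8) → (-0.6, -0.6) − 0.2·(-6, -4.8) = (0.6, 0.36)
Step 3: at (0.6, 0.36), ∇F = (5.52, 3.36) → (0.6, 0.36) − 0.2·(5.52, 3.36) = (-0.504, -0.312)
Step 4: at (-0.504, -0.312), ∇F = (-4.656, -2.88) → (-0.504, -0.312) − 0.2·(-4.656, -2.88) = (0.4272, 0.264)
Step 5: at (0.4272, 0.264), ∇F = (3.9456, 2.4384) → (0.4272, 0.264) − 0.2·(3.9456, 2.4384) = (-0.36192, -0.22368)
F(-0.36192, -0.22368) = 0.835951104

0.835951104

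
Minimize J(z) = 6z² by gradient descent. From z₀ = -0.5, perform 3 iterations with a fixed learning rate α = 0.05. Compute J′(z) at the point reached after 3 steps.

J′(z) = 12z
Step 1: J′(-0.5) = -6; z₁ = -0.5 − 0.05·(-6) = -0.2
Step 2: J′(-0.2) = -2.4; z₂ = -0.2 − 0.05·(-2.4) = -0.08
Step 3: J′(-0.08) = -0.96; z₃ = -0.08 − 0.05·(-0.96) = -0.032
J′(z) at (-0.032) = -0.384

-0.384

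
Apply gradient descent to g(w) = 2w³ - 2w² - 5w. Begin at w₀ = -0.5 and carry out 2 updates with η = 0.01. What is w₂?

-0.4685135

g′(w) = 6w² - 4w - 5
w₁ = -0.5 − 0.01·(-1.5) = -0.485
w₂ = -0.485 − 0.01·(-1.64865) = -0.4685135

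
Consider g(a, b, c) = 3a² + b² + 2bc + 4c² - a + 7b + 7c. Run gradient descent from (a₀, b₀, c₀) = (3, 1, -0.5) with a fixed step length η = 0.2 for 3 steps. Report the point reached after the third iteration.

(0.144, -1.992, -0.78)

∇g = (6a - 1, 2b + 2c + 7, 2b + 8c + 7)
Step 1: at (3, 1, -0.5), ∇g = (17, 8, 5) → (3, 1, -0.5) − 0.2·(17, 8, 5) = (-0.4, -0.6, -1.5)
Step 2: at (-0.4, -0.6, -1.5), ∇g = (-3.4, 2.8, -6.2) → (-0.4, -0.6, -1.5) − 0.2·(-3.4, 2.8, -6.2) = (0.28, -1.16, -0.26)
Step 3: at (0.28, -1.16, -0.26), ∇g = (0.68, 4.16, 2.6) → (0.28, -1.16, -0.26) − 0.2·(0.68, 4.16, 2.6) = (0.144, -1.992, -0.78)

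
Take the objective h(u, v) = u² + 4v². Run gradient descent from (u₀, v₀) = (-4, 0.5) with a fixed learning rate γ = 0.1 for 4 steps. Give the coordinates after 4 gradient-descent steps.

(-1.6384, 0.0008)

∇h = (2u, 8v)
Step 1: at (-4, 0.5), ∇h = (-8, 4) → (-4, 0.5) − 0.1·(-8, 4) = (-3.2, 0.1)
Step 2: at (-3.2, 0.1), ∇h = (-6.4, 0.8) → (-3.2, 0.1) − 0.1·(-6.4, 0.8) = (-2.56, 0.02)
Step 3: at (-2.56, 0.02), ∇h = (-5.12, 0.16) → (-2.56, 0.02) − 0.1·(-5.12, 0.16) = (-2.048, 0.004)
Step 4: at (-2.048, 0.004), ∇h = (-4.096, 0.032) → (-2.048, 0.004) − 0.1·(-4.096, 0.032) = (-1.6384, 0.0008)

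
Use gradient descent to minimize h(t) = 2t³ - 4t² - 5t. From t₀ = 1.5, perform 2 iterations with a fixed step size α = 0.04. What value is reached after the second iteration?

1.719296

h′(t) = 6t² - 8t - 5
t₁ = 1.5 − 0.04·(-3.5) = 1.64
t₂ = 1.64 − 0.04·(-1.9824) = 1.719296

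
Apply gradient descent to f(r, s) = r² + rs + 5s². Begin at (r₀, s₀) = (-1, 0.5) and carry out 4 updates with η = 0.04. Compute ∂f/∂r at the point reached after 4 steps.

∇f = (2r + s, r + 10s)
Step 1: at (-1, 0.5), ∇f = (-1.5, 4) → (-1, 0.5) − 0.04·(-1.5, 4) = (-0.94, 0.34)
Step 2: at (-0.94, 0.34), ∇f = (-1.54, 2.46) → (-0.94, 0.34) − 0.04·(-1.54, 2.46) = (-0.8784, 0.2416)
Step 3: at (-0.8784, 0.2416), ∇f = (-1.5152, 1.5376) → (-0.8784, 0.2416) − 0.04·(-1.5152, 1.5376) = (-0.817792, 0.180096)
Step 4: at (-0.817792, 0.180096), ∇f = (-1.455488, 0.983168) → (-0.817792, 0.180096) − 0.04·(-1.455488, 0.983168) = (-0.75957248, 0.14076928)
∂f/∂r at (-0.75957248, 0.14076928) = -1.37837568

-1.37837568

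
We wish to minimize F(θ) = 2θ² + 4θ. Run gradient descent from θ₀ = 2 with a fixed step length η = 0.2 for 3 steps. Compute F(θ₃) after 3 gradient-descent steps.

F′(θ) = 4θ + 4
Step 1: F′(2) = 12; θ₁ = 2 − 0.2·12 = -0.4
Step 2: F′(-0.4) = 2.4; θ₂ = -0.4 − 0.2·2.4 = -0.88
Step 3: F′(-0.88) = 0.48; θ₃ = -0.88 − 0.2·0.48 = -0.976
F(-0.976) = -1.998848

-1.998848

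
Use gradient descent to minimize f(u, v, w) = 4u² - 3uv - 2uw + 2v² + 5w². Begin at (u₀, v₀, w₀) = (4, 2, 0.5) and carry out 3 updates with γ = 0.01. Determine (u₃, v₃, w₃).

∇f = (8u - 3v - 2w, -3u + 4v, -2u + 10w)
Step 1: at (4, 2, 0.5), ∇f = (25, -4, -3) → (4, 2, 0.5) − 0.01·(25, -4, -3) = (3.75, 2.04, 0.53)
Step 2: at (3.75, 2.04, 0.53), ∇f = (22.82, -3.09, -2.2) → (3.75, 2.04, 0.53) − 0.01·(22.82, -3.09, -2.2) = (3.5218, 2.0709, 0.552)
Step 3: at (3.5218, 2.0709, 0.552), ∇f = (20.8577, -2.2818, -1.5236) → (3.5218, 2.0709, 0.552) − 0.01·(20.8577, -2.2818, -1.5236) = (3.313223, 2.093718, 0.567236)

(3.313223, 2.093718, 0.567236)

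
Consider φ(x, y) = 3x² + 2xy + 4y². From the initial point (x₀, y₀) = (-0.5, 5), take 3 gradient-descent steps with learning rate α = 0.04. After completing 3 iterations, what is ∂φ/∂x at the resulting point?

-1.705792

∇φ = (6x + 2y, 2x + 8y)
(x₁, y₁) = (-0.5, 5) − 0.04·(7, 39) = (-0.78, 3.44)
(x₂, y₂) = (-0.78, 3.44) − 0.04·(2.2, 25.96) = (-0.868, 2.4016)
(x₃, y₃) = (-0.868, 2.4016) − 0.04·(-0.4048, 17.4768) = (-0.851808, 1.702528)
∂φ/∂x at (-0.851808, 1.702528) = -1.705792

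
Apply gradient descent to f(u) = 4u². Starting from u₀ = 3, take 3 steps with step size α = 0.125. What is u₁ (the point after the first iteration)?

f′(u) = 8u
u₁ = 3 − 0.125·24 = 0

0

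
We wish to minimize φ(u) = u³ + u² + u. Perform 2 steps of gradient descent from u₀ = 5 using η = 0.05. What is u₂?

0.5065

φ′(u) = 3u² + 2u + 1
Step 1: φ′(5) = 86; u₁ = 5 − 0.05·86 = 0.7
Step 2: φ′(0.7) = 3.87; u₂ = 0.7 − 0.05·3.87 = 0.5065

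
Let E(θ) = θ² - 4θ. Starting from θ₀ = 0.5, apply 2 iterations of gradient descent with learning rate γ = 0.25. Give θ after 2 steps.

E′(θ) = 2θ - 4
Step 1: E′(0.5) = -3; θ₁ = 0.5 − 0.25·(-3) = 1.25
Step 2: E′(1.25) = -1.5; θ₂ = 1.25 − 0.25·(-1.5) = 1.625

1.625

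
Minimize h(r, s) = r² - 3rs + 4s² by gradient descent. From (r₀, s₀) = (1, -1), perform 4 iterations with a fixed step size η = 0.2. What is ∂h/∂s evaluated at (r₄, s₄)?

∇h = (2r - 3s, -3r + 8s)
Step 1: at (1, -1), ∇h = (5, -11) → (1, -1) − 0.2·(5, -11) = (0, 1.2)
Step 2: at (0, 1.2), ∇h = (-3.6, 9.6) → (0, 1.2) − 0.2·(-3.6, 9.6) = (0.72, -0.72)
Step 3: at (0.72, -0.72), ∇h = (3.6, -7.92) → (0.72, -0.72) − 0.2·(3.6, -7.92) = (0, 0.864)
Step 4: at (0, 0.864), ∇h = (-2.592, 6.912) → (0, 0.864) − 0.2·(-2.592, 6.912) = (0.5184, -0.5184)
∂h/∂s at (0.5184, -0.5184) = -5.7024

-5.7024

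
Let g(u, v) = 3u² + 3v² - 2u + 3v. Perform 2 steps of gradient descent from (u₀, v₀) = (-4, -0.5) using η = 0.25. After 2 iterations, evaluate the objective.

2.4375

∇g = (6u - 2, 6v + 3)
Step 1: at (-4, -0.5), ∇g = (-26, 0) → (-4, -0.5) − 0.25·(-26, 0) = (2.5, -0.5)
Step 2: at (2.5, -0.5), ∇g = (13, 0) → (2.5, -0.5) − 0.25·(13, 0) = (-0.75, -0.5)
g(-0.75, -0.5) = 2.4375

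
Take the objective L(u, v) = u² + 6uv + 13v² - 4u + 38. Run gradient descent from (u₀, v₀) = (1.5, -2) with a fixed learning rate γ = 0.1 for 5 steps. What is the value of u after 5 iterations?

9.0976

∇L = (2u + 6v - 4, 6u + 26v)
Step 1: at (1.5, -2), ∇L = (-13, -43) → (1.5, -2) − 0.1·(-13, -43) = (2.8, 2.3)
Step 2: at (2.8, 2.3), ∇L = (15.4, 76.6) → (2.8, 2.3) − 0.1·(15.4, 76.6) = (1.26, -5.36)
Step 3: at (1.26, -5.36), ∇L = (-33.64, -131.8) → (1.26, -5.36) − 0.1·(-33.64, -131.8) = (4.624, 7.82)
Step 4: at (4.624, 7.82), ∇L = (52.168, 231.064) → (4.624, 7.82) − 0.1·(52.168, 231.064) = (-0.5928, -15.2864)
Step 5: at (-0.5928, -15.2864), ∇L = (-96.904, -401.0032) → (-0.5928, -15.2864) − 0.1·(-96.904, -401.0032) = (9.0976, 24.81392)
u = 9.0976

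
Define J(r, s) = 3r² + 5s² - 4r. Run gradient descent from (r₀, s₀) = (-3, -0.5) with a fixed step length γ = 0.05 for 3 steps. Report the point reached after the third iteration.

∇J = (6r - 4, 10s)
(r₁, s₁) = (-3, -0.5) − 0.05·(-22, -5) = (-1.9, -0.25)
(r₂, s₂) = (-1.9, -0.25) − 0.05·(-15.4, -2.5) = (-1.13, -0.125)
(r₃, s₃) = (-1.13, -0.125) − 0.05·(-10.78, -1.25) = (-0.591, -0.0625)

(-0.591, -0.0625)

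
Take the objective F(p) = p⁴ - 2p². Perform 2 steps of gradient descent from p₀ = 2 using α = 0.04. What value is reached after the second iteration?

1.02642176

F′(p) = 4p³ - 4p
Step 1: F′(2) = 24; p₁ = 2 − 0.04·24 = 1.04
Step 2: F′(1.04) = 0.339456; p₂ = 1.04 − 0.04·0.339456 = 1.02642176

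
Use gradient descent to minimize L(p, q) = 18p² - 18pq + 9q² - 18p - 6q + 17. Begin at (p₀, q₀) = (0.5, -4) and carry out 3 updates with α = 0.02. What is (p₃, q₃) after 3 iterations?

∇L = (36p - 18q - 18, -18p + 18q - 6)
Step 1: at (0.5, -4), ∇L = (72, -87) → (0.5, -4) − 0.02·(72, -87) = (-0.94, -2.26)
Step 2: at (-0.94, -2.26), ∇L = (-11.16, -29.76) → (-0.94, -2.26) − 0.02·(-11.16, -29.76) = (-0.7168, -1.6648)
Step 3: at (-0.7168, -1.6648), ∇L = (-13.8384, -23.064) → (-0.7168, -1.6648) − 0.02·(-13.8384, -23.064) = (-0.440032, -1.20352)

(-0.440032, -1.20352)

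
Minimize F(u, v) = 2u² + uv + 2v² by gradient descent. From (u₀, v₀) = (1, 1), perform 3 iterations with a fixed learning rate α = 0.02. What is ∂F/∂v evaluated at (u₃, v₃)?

∇F = (4u + v, u + 4v)
Step 1: at (1, 1), ∇F = (5, 5) → (1, 1) − 0.02·(5, 5) = (0.9, 0.9)
Step 2: at (0.9, 0.9), ∇F = (4.5, 4.5) → (0.9, 0.9) − 0.02·(4.5, 4.5) = (0.81, 0.81)
Step 3: at (0.81, 0.81), ∇F = (4.05, 4.05) → (0.81, 0.81) − 0.02·(4.05, 4.05) = (0.729, 0.729)
∂F/∂v at (0.729, 0.729) = 3.645

3.645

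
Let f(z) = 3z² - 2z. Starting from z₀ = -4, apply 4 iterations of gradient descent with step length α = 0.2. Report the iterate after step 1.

f′(z) = 6z - 2
Step 1: f′(-4) = -26; z₁ = -4 − 0.2·(-26) = 1.2

1.2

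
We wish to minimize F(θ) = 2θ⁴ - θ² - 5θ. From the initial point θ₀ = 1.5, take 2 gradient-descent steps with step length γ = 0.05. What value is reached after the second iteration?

F′(θ) = 8θ³ - 2θ - 5
θ₁ = 1.5 − 0.05·19 = 0.55
θ₂ = 0.55 − 0.05·(-4.769) = 0.78845

0.78845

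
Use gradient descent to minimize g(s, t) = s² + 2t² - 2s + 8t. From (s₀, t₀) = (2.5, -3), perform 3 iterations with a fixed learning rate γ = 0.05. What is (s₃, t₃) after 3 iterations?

(2.0935, -2.512)

∇g = (2s - 2, 4t + 8)
Step 1: at (2.5, -3), ∇g = (3, -4) → (2.5, -3) − 0.05·(3, -4) = (2.35, -2.8)
Step 2: at (2.35, -2.8), ∇g = (2.7, -3.2) → (2.35, -2.8) − 0.05·(2.7, -3.2) = (2.215, -2.64)
Step 3: at (2.215, -2.64), ∇g = (2.43, -2.56) → (2.215, -2.64) − 0.05·(2.43, -2.56) = (2.0935, -2.512)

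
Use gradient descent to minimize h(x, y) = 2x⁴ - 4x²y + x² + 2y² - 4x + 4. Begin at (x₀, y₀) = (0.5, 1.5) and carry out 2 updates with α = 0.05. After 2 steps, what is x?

1.1684

∇h = (8x³ - 8xy + 2x - 4, -4x² + 4y)
(x₁, y₁) = (0.5, 1.5) − 0.05·(-8, 5) = (0.9, 1.25)
(x₂, y₂) = (0.9, 1.25) − 0.05·(-5.368, 1.76) = (1.1684, 1.162)
x = 1.1684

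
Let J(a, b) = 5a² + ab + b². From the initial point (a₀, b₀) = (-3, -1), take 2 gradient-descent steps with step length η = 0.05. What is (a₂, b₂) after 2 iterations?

(-0.6875, -0.6025)

∇J = (10a + b, a + 2b)
(a₁, b₁) = (-3, -1) − 0.05·(-31, -5) = (-1.45, -0.75)
(a₂, b₂) = (-1.45, -0.75) − 0.05·(-15.25, -2.95) = (-0.6875, -0.6025)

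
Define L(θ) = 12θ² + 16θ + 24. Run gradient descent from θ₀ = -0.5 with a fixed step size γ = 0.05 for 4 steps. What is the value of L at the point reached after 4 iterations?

18.66666752

L′(θ) = 24θ + 16
Step 1: L′(-0.5) = 4; θ₁ = -0.5 − 0.05·4 = -0.7
Step 2: L′(-0.7) = -0.8; θ₂ = -0.7 − 0.05·(-0.8) = -0.66
Step 3: L′(-0.66) = 0.16; θ₃ = -0.66 − 0.05·0.16 = -0.668
Step 4: L′(-0.668) = -0.032; θ₄ = -0.668 − 0.05·(-0.032) = -0.6664
L(-0.6664) = 18.66666752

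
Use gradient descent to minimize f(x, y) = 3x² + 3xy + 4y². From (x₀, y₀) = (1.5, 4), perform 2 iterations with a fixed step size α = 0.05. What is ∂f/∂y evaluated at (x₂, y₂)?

∇f = (6x + 3y, 3x + 8y)
Step 1: at (1.5, 4), ∇f = (21, 36.5) → (1.5, 4) − 0.05·(21, 36.5) = (0.45, 2.175)
Step 2: at (0.45, 2.175), ∇f = (9.225, 18.75) → (0.45, 2.175) − 0.05·(9.225, 18.75) = (-0.01125, 1.2375)
∂f/∂y at (-0.01125, 1.2375) = 9.86625

9.86625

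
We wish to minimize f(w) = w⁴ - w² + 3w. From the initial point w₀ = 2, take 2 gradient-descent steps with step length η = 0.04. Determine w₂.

0.63056384

f′(w) = 4w³ - 2w + 3
Step 1: f′(2) = 31; w₁ = 2 − 0.04·31 = 0.76
Step 2: f′(0.76) = 3.235904; w₂ = 0.76 − 0.04·3.235904 = 0.63056384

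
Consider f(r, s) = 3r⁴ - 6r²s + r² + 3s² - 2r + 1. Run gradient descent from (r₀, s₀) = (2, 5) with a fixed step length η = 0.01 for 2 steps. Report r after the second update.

∇f = (12r³ - 12rs + 2r - 2, -6r² + 6s)
Step 1: at (2, 5), ∇f = (-22, 6) → (2, 5) − 0.01·(-22, 6) = (2.22, 4.94)
Step 2: at (2.22, 4.94), ∇f = (2.130976, 0.0696) → (2.22, 4.94) − 0.01·(2.130976, 0.0696) = (2.19869024, 4.939304)
r = 2.19869024

2.19869024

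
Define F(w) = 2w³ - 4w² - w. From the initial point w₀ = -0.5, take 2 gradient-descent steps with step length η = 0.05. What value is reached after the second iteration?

F′(w) = 6w² - 8w - 1
Step 1: F′(-0.5) = 4.5; w₁ = -0.5 − 0.05·4.5 = -0.725
Step 2: F′(-0.725) = 7.95375; w₂ = -0.725 − 0.05·7.95375 = -1.1226875

-1.1226875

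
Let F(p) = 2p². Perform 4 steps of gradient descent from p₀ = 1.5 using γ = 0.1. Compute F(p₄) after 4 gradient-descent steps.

F′(p) = 4p
p₁ = 1.5 − 0.1·6 = 0.9
p₂ = 0.9 − 0.1·3.6 = 0.54
p₃ = 0.54 − 0.1·2.16 = 0.324
p₄ = 0.324 − 0.1·1.296 = 0.1944
F(0.1944) = 0.07558272

0.07558272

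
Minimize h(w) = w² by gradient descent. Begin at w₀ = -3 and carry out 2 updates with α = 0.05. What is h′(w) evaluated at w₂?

h′(w) = 2w
Step 1: h′(-3) = -6; w₁ = -3 − 0.05·(-6) = -2.7
Step 2: h′(-2.7) = -5.4; w₂ = -2.7 − 0.05·(-5.4) = -2.43
h′(w) at (-2.43) = -4.86

-4.86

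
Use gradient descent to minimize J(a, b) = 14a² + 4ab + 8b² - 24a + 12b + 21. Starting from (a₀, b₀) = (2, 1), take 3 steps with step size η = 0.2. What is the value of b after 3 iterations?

-63.224

∇J = (28a + 4b - 24, 4a + 16b + 12)
Step 1: at (2, 1), ∇J = (36, 36) → (2, 1) − 0.2·(36, 36) = (-5.2, -6.2)
Step 2: at (-5.2, -6.2), ∇J = (-194.4, -108) → (-5.2, -6.2) − 0.2·(-194.4, -108) = (33.68, 15.4)
Step 3: at (33.68, 15.4), ∇J = (980.64, 393.12) → (33.68, 15.4) − 0.2·(980.64, 393.12) = (-162.448, -63.224)
b = -63.224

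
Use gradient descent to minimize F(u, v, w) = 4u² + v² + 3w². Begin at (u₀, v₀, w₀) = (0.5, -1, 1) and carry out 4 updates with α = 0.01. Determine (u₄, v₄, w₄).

∇F = (8u, 2v, 6w)
Step 1: at (0.5, -1, 1), ∇F = (4, -2, 6) → (0.5, -1, 1) − 0.01·(4, -2, 6) = (0.46, -0.98, 0.94)
Step 2: at (0.46, -0.98, 0.94), ∇F = (3.68, -1.96, 5.64) → (0.46, -0.98, 0.94) − 0.01·(3.68, -1.96, 5.64) = (0.4232, -0.9604, 0.8836)
Step 3: at (0.4232, -0.9604, 0.8836), ∇F = (3.3856, -1.9208, 5.3016) → (0.4232, -0.9604, 0.8836) − 0.01·(3.3856, -1.9208, 5.3016) = (0.389344, -0.941192, 0.830584)
Step 4: at (0.389344, -0.941192, 0.830584), ∇F = (3.114752, -1.882384, 4.983504) → (0.389344, -0.941192, 0.830584) − 0.01·(3.114752, -1.882384, 4.983504) = (0.35819648, -0.92236816, 0.78074896)

(0.35819648, -0.92236816, 0.78074896)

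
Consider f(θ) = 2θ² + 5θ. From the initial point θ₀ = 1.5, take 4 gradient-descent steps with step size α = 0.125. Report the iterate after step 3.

f′(θ) = 4θ + 5
Step 1: f′(1.5) = 11; θ₁ = 1.5 − 0.125·11 = 0.125
Step 2: f′(0.125) = 5.5; θ₂ = 0.125 − 0.125·5.5 = -0.5625
Step 3: f′(-0.5625) = 2.75; θ₃ = -0.5625 − 0.125·2.75 = -0.90625

-0.90625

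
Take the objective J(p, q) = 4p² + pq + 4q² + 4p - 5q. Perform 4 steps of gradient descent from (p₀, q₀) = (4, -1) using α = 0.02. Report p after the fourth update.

1.78493168

∇J = (8p + q + 4, p + 8q - 5)
(p₁, q₁) = (4, -1) − 0.02·(35, -9) = (3.3, -0.82)
(p₂, q₂) = (3.3, -0.82) − 0.02·(29.58, -8.26) = (2.7084, -0.6548)
(p₃, q₃) = (2.7084, -0.6548) − 0.02·(25.0124, -7.53) = (2.208152, -0.5042)
(p₄, q₄) = (2.208152, -0.5042) − 0.02·(21.161016, -6.825448) = (1.78493168, -0.36769104)
p = 1.78493168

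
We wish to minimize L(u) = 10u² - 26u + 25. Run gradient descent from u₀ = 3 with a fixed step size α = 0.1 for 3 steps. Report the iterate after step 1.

L′(u) = 20u - 26
Step 1: L′(3) = 34; u₁ = 3 − 0.1·34 = -0.4

-0.4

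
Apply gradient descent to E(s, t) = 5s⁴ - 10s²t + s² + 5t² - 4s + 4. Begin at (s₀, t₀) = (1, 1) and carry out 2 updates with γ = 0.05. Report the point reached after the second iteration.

(0.959, 1.105)

∇E = (20s³ - 20st + 2s - 4, -10s² + 10t)
Step 1: at (1, 1), ∇E = (-2, 0) → (1, 1) − 0.05·(-2, 0) = (1.1, 1)
Step 2: at (1.1, 1), ∇E = (2.82, -2.1) → (1.1, 1) − 0.05·(2.82, -2.1) = (0.959, 1.105)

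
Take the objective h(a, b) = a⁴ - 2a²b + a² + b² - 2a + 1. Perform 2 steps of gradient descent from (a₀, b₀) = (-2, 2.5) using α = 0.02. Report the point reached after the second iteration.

(-1.51739648, 2.565184)

∇h = (4a³ - 4ab + 2a - 2, -2a² + 2b)
(a₁, b₁) = (-2, 2.5) − 0.02·(-18, -3) = (-1.64, 2.56)
(a₂, b₂) = (-1.64, 2.56) − 0.02·(-6.130176, -0.2592) = (-1.51739648, 2.565184)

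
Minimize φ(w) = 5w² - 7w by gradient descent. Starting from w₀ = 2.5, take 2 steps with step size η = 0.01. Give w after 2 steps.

φ′(w) = 10w - 7
Step 1: φ′(2.5) = 18; w₁ = 2.5 − 0.01·18 = 2.32
Step 2: φ′(2.32) = 16.2; w₂ = 2.32 − 0.01·16.2 = 2.158

2.158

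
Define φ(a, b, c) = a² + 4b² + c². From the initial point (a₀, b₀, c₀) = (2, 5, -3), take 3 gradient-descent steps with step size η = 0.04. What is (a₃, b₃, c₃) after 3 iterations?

(1.557376, 1.57216, -2.336064)

∇φ = (2a, 8b, 2c)
Step 1: at (2, 5, -3), ∇φ = (4, 40, -6) → (2, 5, -3) − 0.04·(4, 40, -6) = (1.84, 3.4, -2.76)
Step 2: at (1.84, 3.4, -2.76), ∇φ = (3.68, 27.2, -5.52) → (1.84, 3.4, -2.76) − 0.04·(3.68, 27.2, -5.52) = (1.6928, 2.312, -2.5392)
Step 3: at (1.6928, 2.312, -2.5392), ∇φ = (3.3856, 18.496, -5.0784) → (1.6928, 2.312, -2.5392) − 0.04·(3.3856, 18.496, -5.0784) = (1.557376, 1.57216, -2.336064)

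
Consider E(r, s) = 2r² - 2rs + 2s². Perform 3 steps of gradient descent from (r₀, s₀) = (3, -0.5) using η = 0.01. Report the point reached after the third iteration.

∇E = (4r - 2s, -2r + 4s)
(r₁, s₁) = (3, -0.5) − 0.01·(13, -8) = (2.87, -0.42)
(r₂, s₂) = (2.87, -0.42) − 0.01·(12.32, -7.42) = (2.7468, -0.3458)
(r₃, s₃) = (2.7468, -0.3458) − 0.01·(11.6788, -6.8768) = (2.630012, -0.277032)

(2.630012, -0.277032)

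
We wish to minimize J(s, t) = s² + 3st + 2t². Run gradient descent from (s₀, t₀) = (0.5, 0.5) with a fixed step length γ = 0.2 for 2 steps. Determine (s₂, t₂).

∇J = (2s + 3t, 3s + 4t)
(s₁, t₁) = (0.5, 0.5) − 0.2·(2.5, 3.5) = (0, -0.2)
(s₂, t₂) = (0, -0.2) − 0.2·(-0.6, -0.8) = (0.12, -0.04)

(0.12, -0.04)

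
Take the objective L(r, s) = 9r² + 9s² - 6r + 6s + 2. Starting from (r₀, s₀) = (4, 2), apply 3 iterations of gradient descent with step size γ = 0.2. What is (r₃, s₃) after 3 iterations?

(-64.112, -41.344)

∇L = (18r - 6, 18s + 6)
Step 1: at (4, 2), ∇L = (66, 42) → (4, 2) − 0.2·(66, 42) = (-9.2, -6.4)
Step 2: at (-9.2, -6.4), ∇L = (-171.6, -109.2) → (-9.2, -6.4) − 0.2·(-171.6, -109.2) = (25.12, 15.44)
Step 3: at (25.12, 15.44), ∇L = (446.16, 283.92) → (25.12, 15.44) − 0.2·(446.16, 283.92) = (-64.112, -41.344)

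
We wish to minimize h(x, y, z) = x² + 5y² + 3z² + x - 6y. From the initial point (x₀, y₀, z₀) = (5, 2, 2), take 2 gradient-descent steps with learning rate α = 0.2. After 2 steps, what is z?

∇h = (2x + 1, 10y - 6, 6z)
(x₁, y₁, z₁) = (5, 2, 2) − 0.2·(11, 14, 12) = (2.8, -0.8, -0.4)
(x₂, y₂, z₂) = (2.8, -0.8, -0.4) − 0.2·(6.6, -14, -2.4) = (1.48, 2, 0.08)
z = 0.08

0.08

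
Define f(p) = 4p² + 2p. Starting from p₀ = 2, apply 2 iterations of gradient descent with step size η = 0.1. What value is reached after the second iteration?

f′(p) = 8p + 2
Step 1: f′(2) = 18; p₁ = 2 − 0.1·18 = 0.2
Step 2: f′(0.2) = 3.6; p₂ = 0.2 − 0.1·3.6 = -0.16

-0.16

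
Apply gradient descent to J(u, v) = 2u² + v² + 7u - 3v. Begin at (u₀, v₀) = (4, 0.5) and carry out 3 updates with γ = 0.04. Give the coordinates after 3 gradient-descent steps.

(1.658048, 0.721312)

∇J = (4u + 7, 2v - 3)
(u₁, v₁) = (4, 0.5) − 0.04·(23, -2) = (3.08, 0.58)
(u₂, v₂) = (3.08, 0.58) − 0.04·(19.32, -1.84) = (2.3072, 0.6536)
(u₃, v₃) = (2.3072, 0.6536) − 0.04·(16.2288, -1.6928) = (1.658048, 0.721312)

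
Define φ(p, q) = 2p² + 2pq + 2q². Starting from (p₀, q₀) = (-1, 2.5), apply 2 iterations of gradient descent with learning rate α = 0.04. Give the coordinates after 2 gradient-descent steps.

∇φ = (4p + 2q, 2p + 4q)
Step 1: at (-1, 2.5), ∇φ = (1, 8) → (-1, 2.5) − 0.04·(1, 8) = (-1.04, 2.18)
Step 2: at (-1.04, 2.18), ∇φ = (0.2, 6.64) → (-1.04, 2.18) − 0.04·(0.2, 6.64) = (-1.048, 1.9144)

(-1.048, 1.9144)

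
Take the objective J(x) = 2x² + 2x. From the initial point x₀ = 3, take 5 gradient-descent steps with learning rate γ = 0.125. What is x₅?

J′(x) = 4x + 2
Step 1: J′(3) = 14; x₁ = 3 − 0.125·14 = 1.25
Step 2: J′(1.25) = 7; x₂ = 1.25 − 0.125·7 = 0.375
Step 3: J′(0.375) = 3.5; x₃ = 0.375 − 0.125·3.5 = -0.0625
Step 4: J′(-0.0625) = 1.75; x₄ = -0.0625 − 0.125·1.75 = -0.28125
Step 5: J′(-0.28125) = 0.875; x₅ = -0.28125 − 0.125·0.875 = -0.390625

-0.390625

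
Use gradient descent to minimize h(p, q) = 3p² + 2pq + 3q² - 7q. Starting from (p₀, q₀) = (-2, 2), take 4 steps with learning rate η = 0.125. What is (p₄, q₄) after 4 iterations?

∇h = (6p + 2q, 2p + 6q - 7)
(p₁, q₁) = (-2, 2) − 0.125·(-8, 1) = (-1, 1.875)
(p₂, q₂) = (-1, 1.875) − 0.125·(-2.25, 2.25) = (-0.71875, 1.59375)
(p₃, q₃) = (-0.71875, 1.59375) − 0.125·(-1.125, 1.125) = (-0.578125, 1.453125)
(p₄, q₄) = (-0.578125, 1.453125) − 0.125·(-0.5625, 0.5625) = (-0.5078125, 1.3828125)

(-0.5078125, 1.3828125)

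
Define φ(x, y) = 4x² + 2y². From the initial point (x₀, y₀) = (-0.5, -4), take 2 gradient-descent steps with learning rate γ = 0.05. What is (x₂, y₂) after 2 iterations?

∇φ = (8x, 4y)
(x₁, y₁) = (-0.5, -4) − 0.05·(-4, -16) = (-0.3, -3.2)
(x₂, y₂) = (-0.3, -3.2) − 0.05·(-2.4, -12.8) = (-0.18, -2.56)

(-0.18, -2.56)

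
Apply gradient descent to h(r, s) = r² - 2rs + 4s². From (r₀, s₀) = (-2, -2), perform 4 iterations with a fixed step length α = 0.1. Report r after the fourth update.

-1.3088

∇h = (2r - 2s, -2r + 8s)
Step 1: at (-2, -2), ∇h = (0, -12) → (-2, -2) − 0.1·(0, -12) = (-2, -0.8)
Step 2: at (-2, -0.8), ∇h = (-2.4, -2.4) → (-2, -0.8) − 0.1·(-2.4, -2.4) = (-1.76, -0.56)
Step 3: at (-1.76, -0.56), ∇h = (-2.4, -0.96) → (-1.76, -0.56) − 0.1·(-2.4, -0.96) = (-1.52, -0.464)
Step 4: at (-1.52, -0.464), ∇h = (-2.112, -0.672) → (-1.52, -0.464) − 0.1·(-2.112, -0.672) = (-1.3088, -0.3968)
r = -1.3088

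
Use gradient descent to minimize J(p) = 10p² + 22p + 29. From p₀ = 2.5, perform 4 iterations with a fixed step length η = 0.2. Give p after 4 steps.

J′(p) = 20p + 22
p₁ = 2.5 − 0.2·72 = -11.9
p₂ = -11.9 − 0.2·(-216) = 31.3
p₃ = 31.3 − 0.2·648 = -98.3
p₄ = -98.3 − 0.2·(-1944) = 290.5

290.5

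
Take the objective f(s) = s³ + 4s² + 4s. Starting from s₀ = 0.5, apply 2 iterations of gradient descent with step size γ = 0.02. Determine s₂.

f′(s) = 3s² + 8s + 4
Step 1: f′(0.5) = 8.75; s₁ = 0.5 − 0.02·8.75 = 0.325
Step 2: f′(0.325) = 6.916875; s₂ = 0.325 − 0.02·6.916875 = 0.1866625

0.1866625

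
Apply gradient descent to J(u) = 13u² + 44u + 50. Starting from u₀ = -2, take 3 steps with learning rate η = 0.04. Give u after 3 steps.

-1.692288

J′(u) = 26u + 44
Step 1: J′(-2) = -8; u₁ = -2 − 0.04·(-8) = -1.68
Step 2: J′(-1.68) = 0.32; u₂ = -1.68 − 0.04·0.32 = -1.6928
Step 3: J′(-1.6928) = -0.0128; u₃ = -1.6928 − 0.04·(-0.0128) = -1.692288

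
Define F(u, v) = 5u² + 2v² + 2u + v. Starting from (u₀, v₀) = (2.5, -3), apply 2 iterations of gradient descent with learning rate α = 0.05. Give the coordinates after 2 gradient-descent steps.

∇F = (10u + 2, 4v + 1)
(u₁, v₁) = (2.5, -3) − 0.05·(27, -11) = (1.15, -2.45)
(u₂, v₂) = (1.15, -2.45) − 0.05·(13.5, -8.8) = (0.475, -2.01)

(0.475, -2.01)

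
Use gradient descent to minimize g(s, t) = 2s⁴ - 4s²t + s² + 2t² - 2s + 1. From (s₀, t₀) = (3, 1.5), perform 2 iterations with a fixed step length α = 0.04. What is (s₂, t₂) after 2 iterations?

(18.82395392, 5.309536)

∇g = (8s³ - 8st + 2s - 2, -4s² + 4t)
(s₁, t₁) = (3, 1.5) − 0.04·(184, -30) = (-4.36, 2.7)
(s₂, t₂) = (-4.36, 2.7) − 0.04·(-579.598848, -65.2384) = (18.82395392, 5.309536)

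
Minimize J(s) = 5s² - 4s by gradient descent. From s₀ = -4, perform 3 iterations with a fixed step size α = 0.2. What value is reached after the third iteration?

4.8

J′(s) = 10s - 4
s₁ = -4 − 0.2·(-44) = 4.8
s₂ = 4.8 − 0.2·44 = -4
s₃ = -4 − 0.2·(-44) = 4.8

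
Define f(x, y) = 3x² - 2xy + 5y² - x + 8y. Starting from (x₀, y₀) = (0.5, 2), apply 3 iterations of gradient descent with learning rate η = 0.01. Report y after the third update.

∇f = (6x - 2y - 1, -2x + 10y + 8)
Step 1: at (0.5, 2), ∇f = (-2, 27) → (0.5, 2) − 0.01·(-2, 27) = (0.52, 1.73)
Step 2: at (0.52, 1.73), ∇f = (-1.34, 24.26) → (0.52, 1.73) − 0.01·(-1.34, 24.26) = (0.5334, 1.4874)
Step 3: at (0.5334, 1.4874), ∇f = (-0.7744, 21.8072) → (0.5334, 1.4874) − 0.01·(-0.7744, 21.8072) = (0.541144, 1.269328)
y = 1.269328

1.269328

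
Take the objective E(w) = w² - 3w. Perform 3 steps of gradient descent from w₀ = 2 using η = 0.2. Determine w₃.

1.608

E′(w) = 2w - 3
w₁ = 2 − 0.2·1 = 1.8
w₂ = 1.8 − 0.2·0.6 = 1.68
w₃ = 1.68 − 0.2·0.36 = 1.608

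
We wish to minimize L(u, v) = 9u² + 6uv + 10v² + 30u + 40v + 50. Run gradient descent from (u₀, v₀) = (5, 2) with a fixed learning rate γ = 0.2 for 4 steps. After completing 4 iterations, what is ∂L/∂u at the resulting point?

∇L = (18u + 6v + 30, 6u + 20v + 40)
(u₁, v₁) = (5, 2) − 0.2·(132, 110) = (-21.4, -20)
(u₂, v₂) = (-21.4, -20) − 0.2·(-475.2, -488.4) = (73.64, 77.68)
(u₃, v₃) = (73.64, 77.68) − 0.2·(1821.6, 2035.44) = (-290.68, -329.408)
(u₄, v₄) = (-290.68, -329.408) − 0.2·(-7178.688, -8292.24) = (1145.0576, 1329.04)
∂L/∂u at (1145.0576, 1329.04) = 28615.2768

28615.2768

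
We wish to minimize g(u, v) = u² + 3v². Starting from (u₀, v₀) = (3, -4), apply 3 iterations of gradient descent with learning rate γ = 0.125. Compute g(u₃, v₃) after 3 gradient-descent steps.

1.613525390625

∇g = (2u, 6v)
(u₁, v₁) = (3, -4) − 0.125·(6, -24) = (2.25, -1)
(u₂, v₂) = (2.25, -1) − 0.125·(4.5, -6) = (1.6875, -0.25)
(u₃, v₃) = (1.6875, -0.25) − 0.125·(3.375, -1.5) = (1.265625, -0.0625)
g(1.265625, -0.0625) = 1.613525390625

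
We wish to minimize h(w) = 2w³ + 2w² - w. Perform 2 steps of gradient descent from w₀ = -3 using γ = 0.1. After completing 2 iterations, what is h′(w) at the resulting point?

6964.013016

h′(w) = 6w² + 4w - 1
Step 1: h′(-3) = 41; w₁ = -3 − 0.1·41 = -7.1
Step 2: h′(-7.1) = 273.06; w₂ = -7.1 − 0.1·273.06 = -34.406
h′(w) at (-34.406) = 6964.013016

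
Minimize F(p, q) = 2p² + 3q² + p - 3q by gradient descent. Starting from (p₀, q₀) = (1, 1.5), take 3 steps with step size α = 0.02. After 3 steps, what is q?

1.181472

∇F = (4p + 1, 6q - 3)
Step 1: at (1, 1.5), ∇F = (5, 6) → (1, 1.5) − 0.02·(5, 6) = (0.9, 1.38)
Step 2: at (0.9, 1.38), ∇F = (4.6, 5.28) → (0.9, 1.38) − 0.02·(4.6, 5.28) = (0.808, 1.2744)
Step 3: at (0.808, 1.2744), ∇F = (4.232, 4.6464) → (0.808, 1.2744) − 0.02·(4.232, 4.6464) = (0.72336, 1.181472)
q = 1.181472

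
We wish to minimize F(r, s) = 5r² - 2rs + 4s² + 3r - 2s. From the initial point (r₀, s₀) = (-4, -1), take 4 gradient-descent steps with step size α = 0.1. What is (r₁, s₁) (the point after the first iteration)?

(-0.5, -0.8)

∇F = (10r - 2s + 3, -2r + 8s - 2)
Step 1: at (-4, -1), ∇F = (-35, -2) → (-4, -1) − 0.1·(-35, -2) = (-0.5, -0.8)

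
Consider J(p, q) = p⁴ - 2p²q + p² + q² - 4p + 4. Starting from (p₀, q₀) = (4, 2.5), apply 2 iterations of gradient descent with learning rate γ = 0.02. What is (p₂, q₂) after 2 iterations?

(-0.39616, 2.9248)

∇J = (4p³ - 4pq + 2p - 4, -2p² + 2q)
Step 1: at (4, 2.5), ∇J = (220, -27) → (4, 2.5) − 0.02·(220, -27) = (-0.4, 3.04)
Step 2: at (-0.4, 3.04), ∇J = (-0.192, 5.76) → (-0.4, 3.04) − 0.02·(-0.192, 5.76) = (-0.39616, 2.9248)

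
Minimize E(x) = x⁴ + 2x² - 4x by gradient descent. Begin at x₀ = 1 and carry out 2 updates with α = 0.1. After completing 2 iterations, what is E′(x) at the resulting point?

E′(x) = 4x³ + 4x - 4
x₁ = 1 − 0.1·4 = 0.6
x₂ = 0.6 − 0.1·(-0.736) = 0.6736
E′(x) at (0.6736) = -0.083051134976

-0.083051134976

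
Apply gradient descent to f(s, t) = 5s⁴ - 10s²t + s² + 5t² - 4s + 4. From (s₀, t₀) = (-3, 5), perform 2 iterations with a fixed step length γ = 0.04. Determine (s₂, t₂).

∇f = (20s³ - 20st + 2s - 4, -10s² + 10t)
Step 1: at (-3, 5), ∇f = (-250, -40) → (-3, 5) − 0.04·(-250, -40) = (7, 6.6)
Step 2: at (7, 6.6), ∇f = (5946, -424) → (7, 6.6) − 0.04·(5946, -424) = (-230.84, 23.56)

(-230.84, 23.56)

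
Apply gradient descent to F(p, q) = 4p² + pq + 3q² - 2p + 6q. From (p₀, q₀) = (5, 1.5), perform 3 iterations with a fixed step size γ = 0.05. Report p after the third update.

1.2390625

∇F = (8p + q - 2, p + 6q + 6)
Step 1: at (5, 1.5), ∇F = (39.5, 20) → (5, 1.5) − 0.05·(39.5, 20) = (3.025, 0.5)
Step 2: at (3.025, 0.5), ∇F = (22.7, 12.025) → (3.025, 0.5) − 0.05·(22.7, 12.025) = (1.89, -0.10125)
Step 3: at (1.89, -0.10125), ∇F = (13.01875, 7.2825) → (1.89, -0.10125) − 0.05·(13.01875, 7.2825) = (1.2390625, -0.465375)
p = 1.2390625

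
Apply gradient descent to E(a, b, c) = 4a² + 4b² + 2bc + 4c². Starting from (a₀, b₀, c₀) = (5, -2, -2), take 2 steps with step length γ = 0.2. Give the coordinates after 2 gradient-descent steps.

∇E = (8a, 8b + 2c, 2b + 8c)
Step 1: at (5, -2, -2), ∇E = (40, -20, -20) → (5, -2, -2) − 0.2·(40, -20, -20) = (-3, 2, 2)
Step 2: at (-3, 2, 2), ∇E = (-24, 20, 20) → (-3, 2, 2) − 0.2·(-24, 20, 20) = (1.8, -2, -2)

(1.8, -2, -2)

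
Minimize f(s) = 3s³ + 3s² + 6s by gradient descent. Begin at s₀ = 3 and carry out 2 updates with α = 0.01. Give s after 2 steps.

f′(s) = 9s² + 6s + 6
s₁ = 3 − 0.01·105 = 1.95
s₂ = 1.95 − 0.01·51.9225 = 1.430775

1.430775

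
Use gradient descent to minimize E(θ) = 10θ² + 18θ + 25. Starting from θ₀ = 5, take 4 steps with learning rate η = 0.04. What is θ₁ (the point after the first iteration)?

E′(θ) = 20θ + 18
Step 1: E′(5) = 118; θ₁ = 5 − 0.04·118 = 0.28

0.28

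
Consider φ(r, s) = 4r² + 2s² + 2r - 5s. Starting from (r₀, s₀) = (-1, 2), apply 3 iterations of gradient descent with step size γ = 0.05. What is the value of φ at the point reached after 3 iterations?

∇φ = (8r + 2, 4s - 5)
Step 1: at (-1, 2), ∇φ = (-6, 3) → (-1, 2) − 0.05·(-6, 3) = (-0.7, 1.85)
Step 2: at (-0.7, 1.85), ∇φ = (-3.6, 2.4) → (-0.7, 1.85) − 0.05·(-3.6, 2.4) = (-0.52, 1.73)
Step 3: at (-0.52, 1.73), ∇φ = (-2.16, 1.92) → (-0.52, 1.73) − 0.05·(-2.16, 1.92) = (-0.412, 1.634)
φ(-0.412, 1.634) = -2.975112

-2.975112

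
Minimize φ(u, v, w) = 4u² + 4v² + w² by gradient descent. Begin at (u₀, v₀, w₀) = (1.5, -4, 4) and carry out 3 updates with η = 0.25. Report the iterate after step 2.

∇φ = (8u, 8v, 2w)
(u₁, v₁, w₁) = (1.5, -4, 4) − 0.25·(12, -32, 8) = (-1.5, 4, 2)
(u₂, v₂, w₂) = (-1.5, 4, 2) − 0.25·(-12, 32, 4) = (1.5, -4, 1)

(1.5, -4, 1)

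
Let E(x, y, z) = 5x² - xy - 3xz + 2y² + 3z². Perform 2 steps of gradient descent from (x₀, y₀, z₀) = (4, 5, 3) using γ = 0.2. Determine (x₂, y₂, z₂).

∇E = (10x - y - 3z, -x + 4y, -3x + 6z)
(x₁, y₁, z₁) = (4, 5, 3) − 0.2·(26, 16, 6) = (-1.2, 1.8, 1.8)
(x₂, y₂, z₂) = (-1.2, 1.8, 1.8) − 0.2·(-19.2, 8.4, 14.4) = (2.64, 0.12, -1.08)

(2.64, 0.12, -1.08)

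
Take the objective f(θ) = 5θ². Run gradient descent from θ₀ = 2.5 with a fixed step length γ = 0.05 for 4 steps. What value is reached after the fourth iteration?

0.15625

f′(θ) = 10θ
θ₁ = 2.5 − 0.05·25 = 1.25
θ₂ = 1.25 − 0.05·12.5 = 0.625
θ₃ = 0.625 − 0.05·6.25 = 0.3125
θ₄ = 0.3125 − 0.05·3.125 = 0.15625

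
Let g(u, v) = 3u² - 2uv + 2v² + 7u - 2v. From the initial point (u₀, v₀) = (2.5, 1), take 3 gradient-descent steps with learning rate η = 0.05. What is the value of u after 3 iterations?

0.3375

∇g = (6u - 2v + 7, -2u + 4v - 2)
(u₁, v₁) = (2.5, 1) − 0.05·(20, -3) = (1.5, 1.15)
(u₂, v₂) = (1.5, 1.15) − 0.05·(13.7, -0.4) = (0.815, 1.17)
(u₃, v₃) = (0.815, 1.17) − 0.05·(9.55, 1.05) = (0.3375, 1.1175)
u = 0.3375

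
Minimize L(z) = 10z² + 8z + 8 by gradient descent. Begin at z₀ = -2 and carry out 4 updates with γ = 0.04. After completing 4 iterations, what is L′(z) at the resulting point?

-0.0512

L′(z) = 20z + 8
Step 1: L′(-2) = -32; z₁ = -2 − 0.04·(-32) = -0.72
Step 2: L′(-0.72) = -6.4; z₂ = -0.72 − 0.04·(-6.4) = -0.464
Step 3: L′(-0.464) = -1.28; z₃ = -0.464 − 0.04·(-1.28) = -0.4128
Step 4: L′(-0.4128) = -0.256; z₄ = -0.4128 − 0.04·(-0.256) = -0.40256
L′(z) at (-0.40256) = -0.0512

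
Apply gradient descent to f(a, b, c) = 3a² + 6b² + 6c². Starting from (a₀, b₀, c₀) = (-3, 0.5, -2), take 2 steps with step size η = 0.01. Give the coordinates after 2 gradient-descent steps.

∇f = (6a, 12b, 12c)
(a₁, b₁, c₁) = (-3, 0.5, -2) − 0.01·(-18, 6, -24) = (-2.82, 0.44, -1.76)
(a₂, b₂, c₂) = (-2.82, 0.44, -1.76) − 0.01·(-16.92, 5.28, -21.12) = (-2.6508, 0.3872, -1.5488)

(-2.6508, 0.3872, -1.5488)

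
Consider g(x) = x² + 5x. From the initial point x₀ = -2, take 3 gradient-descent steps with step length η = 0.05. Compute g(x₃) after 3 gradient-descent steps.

g′(x) = 2x + 5
x₁ = -2 − 0.05·1 = -2.05
x₂ = -2.05 − 0.05·0.9 = -2.095
x₃ = -2.095 − 0.05·0.81 = -2.1355
g(-2.1355) = -6.11713975

-6.11713975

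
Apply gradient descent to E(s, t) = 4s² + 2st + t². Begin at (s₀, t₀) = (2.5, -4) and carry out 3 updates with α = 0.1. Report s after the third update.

0.844

∇E = (8s + 2t, 2s + 2t)
(s₁, t₁) = (2.5, -4) − 0.1·(12, -3) = (1.3, -3.7)
(s₂, t₂) = (1.3, -3.7) − 0.1·(3, -4.8) = (1, -3.22)
(s₃, t₃) = (1, -3.22) − 0.1·(1.56, -4.44) = (0.844, -2.776)
s = 0.844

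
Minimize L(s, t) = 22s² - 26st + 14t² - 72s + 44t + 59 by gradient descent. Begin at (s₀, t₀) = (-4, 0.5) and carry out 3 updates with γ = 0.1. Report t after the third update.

∇L = (44s - 26t - 72, -26s + 28t + 44)
Step 1: at (-4, 0.5), ∇L = (-261, 162) → (-4, 0.5) − 0.1·(-261, 162) = (22.1, -15.7)
Step 2: at (22.1, -15.7), ∇L = (1308.6, -970.2) → (22.1, -15.7) − 0.1·(1308.6, -970.2) = (-108.76, 81.32)
Step 3: at (-108.76, 81.32), ∇L = (-6971.76, 5148.72) → (-108.76, 81.32) − 0.1·(-6971.76, 5148.72) = (588.416, -433.552)
t = -433.552

-433.552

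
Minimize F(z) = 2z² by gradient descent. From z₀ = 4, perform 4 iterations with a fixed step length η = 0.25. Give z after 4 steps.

F′(z) = 4z
Step 1: F′(4) = 16; z₁ = 4 − 0.25·16 = 0
Step 2: F′(0) = 0; z₂ = 0 − 0.25·0 = 0
Step 3: F′(0) = 0; z₃ = 0 − 0.25·0 = 0
Step 4: F′(0) = 0; z₄ = 0 − 0.25·0 = 0

0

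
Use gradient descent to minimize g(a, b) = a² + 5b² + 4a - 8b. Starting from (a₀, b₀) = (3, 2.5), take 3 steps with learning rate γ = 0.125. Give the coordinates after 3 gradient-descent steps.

∇g = (2a + 4, 10b - 8)
Step 1: at (3, 2.5), ∇g = (10, 17) → (3, 2.5) − 0.125·(10, 17) = (1.75, 0.375)
Step 2: at (1.75, 0.375), ∇g = (7.5, -4.25) → (1.75, 0.375) − 0.125·(7.5, -4.25) = (0.8125, 0.90625)
Step 3: at (0.8125, 0.90625), ∇g = (5.625, 1.0625) → (0.8125, 0.90625) − 0.125·(5.625, 1.0625) = (0.109375, 0.7734375)

(0.109375, 0.7734375)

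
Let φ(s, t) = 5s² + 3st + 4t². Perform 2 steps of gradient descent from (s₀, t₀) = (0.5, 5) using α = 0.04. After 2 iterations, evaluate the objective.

18.95926528

∇φ = (10s + 3t, 3s + 8t)
Step 1: at (0.5, 5), ∇φ = (20, 41.5) → (0.5, 5) − 0.04·(20, 41.5) = (-0.3, 3.34)
Step 2: at (-0.3, 3.34), ∇φ = (7.02, 25.82) → (-0.3, 3.34) − 0.04·(7.02, 25.82) = (-0.5808, 2.3072)
φ(-0.5808, 2.3072) = 18.95926528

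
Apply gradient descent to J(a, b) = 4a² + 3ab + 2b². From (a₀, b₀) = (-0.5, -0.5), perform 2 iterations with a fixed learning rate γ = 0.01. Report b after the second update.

∇J = (8a + 3b, 3a + 4b)
(a₁, b₁) = (-0.5, -0.5) − 0.01·(-5.5, -3.5) = (-0.445, -0.465)
(a₂, b₂) = (-0.445, -0.465) − 0.01·(-4.955, -3.195) = (-0.39545, -0.43305)
b = -0.43305

-0.43305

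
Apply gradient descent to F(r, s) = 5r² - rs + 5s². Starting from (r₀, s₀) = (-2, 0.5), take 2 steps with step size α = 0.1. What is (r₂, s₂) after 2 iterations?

(-0.02, 0.005)

∇F = (10r - s, -r + 10s)
(r₁, s₁) = (-2, 0.5) − 0.1·(-20.5, 7) = (0.05, -0.2)
(r₂, s₂) = (0.05, -0.2) − 0.1·(0.7, -2.05) = (-0.02, 0.005)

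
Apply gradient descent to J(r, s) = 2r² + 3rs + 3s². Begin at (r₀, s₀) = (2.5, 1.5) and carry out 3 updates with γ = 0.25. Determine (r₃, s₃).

(-1.6171875, -2.5546875)

∇J = (4r + 3s, 3r + 6s)
(r₁, s₁) = (2.5, 1.5) − 0.25·(14.5, 16.5) = (-1.125, -2.625)
(r₂, s₂) = (-1.125, -2.625) − 0.25·(-12.375, -19.125) = (1.96875, 2.15625)
(r₃, s₃) = (1.96875, 2.15625) − 0.25·(14.34375, 18.84375) = (-1.6171875, -2.5546875)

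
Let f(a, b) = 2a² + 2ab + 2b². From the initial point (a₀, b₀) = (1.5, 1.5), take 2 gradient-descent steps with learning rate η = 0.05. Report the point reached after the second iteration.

(0.735, 0.735)

∇f = (4a + 2b, 2a + 4b)
Step 1: at (1.5, 1.5), ∇f = (9, 9) → (1.5, 1.5) − 0.05·(9, 9) = (1.05, 1.05)
Step 2: at (1.05, 1.05), ∇f = (6.3, 6.3) → (1.05, 1.05) − 0.05·(6.3, 6.3) = (0.735, 0.735)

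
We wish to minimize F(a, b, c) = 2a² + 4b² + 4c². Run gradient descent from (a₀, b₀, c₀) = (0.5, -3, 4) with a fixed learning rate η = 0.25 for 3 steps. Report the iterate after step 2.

(0, -3, 4)

∇F = (4a, 8b, 8c)
Step 1: at (0.5, -3, 4), ∇F = (2, -24, 32) → (0.5, -3, 4) − 0.25·(2, -24, 32) = (0, 3, -4)
Step 2: at (0, 3, -4), ∇F = (0, 24, -32) → (0, 3, -4) − 0.25·(0, 24, -32) = (0, -3, 4)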